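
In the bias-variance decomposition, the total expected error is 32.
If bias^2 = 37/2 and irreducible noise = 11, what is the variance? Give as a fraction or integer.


Total error = bias^2 + variance + irreducible noise. So variance = 32 - 37/2 - 11 = 5/2.

5/2


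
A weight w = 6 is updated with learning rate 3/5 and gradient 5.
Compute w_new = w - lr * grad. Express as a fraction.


w_new = 6 - 3/5 * 5 = 6 - 3 = 3.

3


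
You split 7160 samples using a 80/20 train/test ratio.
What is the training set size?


Test set = 7160 * 20% = 1432. Training set = 7160 - 1432 = 5728.

5728


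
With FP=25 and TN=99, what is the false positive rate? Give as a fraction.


FPR = FP / (FP + TN) = 25 / 124 = 25/124.

25/124


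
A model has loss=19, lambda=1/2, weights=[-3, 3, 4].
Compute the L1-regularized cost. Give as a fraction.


L1 norm = sum(|w|) = 10. J = 19 + 1/2 * 10 = 24.

24


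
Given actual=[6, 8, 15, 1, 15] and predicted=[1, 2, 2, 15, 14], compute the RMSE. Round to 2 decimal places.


MSE = 85.4000. RMSE = sqrt(85.4000) = 9.24.

9.24


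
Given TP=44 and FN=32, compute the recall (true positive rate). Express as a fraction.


Recall = TP / (TP + FN) = 44 / 76 = 11/19.

11/19


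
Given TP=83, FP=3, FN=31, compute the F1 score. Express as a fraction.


Precision = 83/86 = 83/86. Recall = 83/114 = 83/114. F1 = 2*P*R/(P+R) = 83/100.

83/100


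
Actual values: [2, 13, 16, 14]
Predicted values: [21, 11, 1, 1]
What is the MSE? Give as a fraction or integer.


MSE = (1/4) * ((2-21)^2=361 + (13-11)^2=4 + (16-1)^2=225 + (14-1)^2=169). Sum = 759. MSE = 759/4.

759/4


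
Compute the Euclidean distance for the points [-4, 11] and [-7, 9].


d = sqrt(sum of squared differences). (-4--7)^2=9, (11-9)^2=4. Sum = 13.

sqrt(13)


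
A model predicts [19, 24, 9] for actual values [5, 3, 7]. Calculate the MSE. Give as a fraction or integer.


MSE = (1/3) * ((5-19)^2=196 + (3-24)^2=441 + (7-9)^2=4). Sum = 641. MSE = 641/3.

641/3


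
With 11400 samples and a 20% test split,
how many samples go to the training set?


Test set = 11400 * 20% = 2280. Training set = 11400 - 2280 = 9120.

9120


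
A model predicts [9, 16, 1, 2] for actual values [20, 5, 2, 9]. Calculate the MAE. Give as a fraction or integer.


MAE = (1/4) * (|20-9|=11 + |5-16|=11 + |2-1|=1 + |9-2|=7). Sum = 30. MAE = 15/2.

15/2


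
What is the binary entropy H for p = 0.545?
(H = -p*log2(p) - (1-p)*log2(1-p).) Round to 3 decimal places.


H = -0.545*log2(0.545) - 0.455*log2(0.455) = 0.994.

0.994


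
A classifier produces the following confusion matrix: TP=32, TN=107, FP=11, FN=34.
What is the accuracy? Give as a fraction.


Accuracy = (TP + TN) / (TP + TN + FP + FN) = (32 + 107) / 184 = 139/184.

139/184


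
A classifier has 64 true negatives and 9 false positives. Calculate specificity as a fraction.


Specificity = TN / (TN + FP) = 64 / 73 = 64/73.

64/73


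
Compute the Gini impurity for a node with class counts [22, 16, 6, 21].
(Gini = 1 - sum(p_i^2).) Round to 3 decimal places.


Total = 65. Proportions: 22/65, 16/65, 6/65, 21/65. sum(p_i^2) = 0.2880. Gini = 1 - 0.2880 = 0.7120, which rounds to 0.712.

0.712


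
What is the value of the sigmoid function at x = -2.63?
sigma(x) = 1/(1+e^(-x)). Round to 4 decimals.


sigma(-2.63) = 1/(1+e^(2.63)) = 1/(1+13.873770) = 1/14.873770 = 0.0672.

0.0672


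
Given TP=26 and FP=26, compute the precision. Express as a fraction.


Precision = TP / (TP + FP) = 26 / 52 = 1/2.

1/2


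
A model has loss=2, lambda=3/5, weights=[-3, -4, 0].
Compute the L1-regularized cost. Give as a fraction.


L1 norm = sum(|w|) = 7. J = 2 + 3/5 * 7 = 31/5.

31/5


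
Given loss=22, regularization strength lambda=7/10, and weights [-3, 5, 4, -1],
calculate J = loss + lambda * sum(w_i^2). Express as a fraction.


L2 sq norm = sum(w^2) = 51. J = 22 + 7/10 * 51 = 577/10.

577/10


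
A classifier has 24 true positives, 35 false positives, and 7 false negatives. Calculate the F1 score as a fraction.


Precision = 24/59 = 24/59. Recall = 24/31 = 24/31. F1 = 2*P*R/(P+R) = 8/15.

8/15


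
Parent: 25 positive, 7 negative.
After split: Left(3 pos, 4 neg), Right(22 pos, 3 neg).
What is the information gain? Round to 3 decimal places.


H(parent) = 0.7579. H(left) = 0.9852, H(right) = 0.5294. Weighted = (7/32)*0.9852 + (25/32)*0.5294 = 0.6291. IG = 0.7579 - 0.6291 = 0.1288, which rounds to 0.129.

0.129


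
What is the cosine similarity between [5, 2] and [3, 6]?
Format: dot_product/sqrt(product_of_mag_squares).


dot = 27. |a|^2 = 29, |b|^2 = 45. cos = 27/sqrt(1305).

27/sqrt(1305)


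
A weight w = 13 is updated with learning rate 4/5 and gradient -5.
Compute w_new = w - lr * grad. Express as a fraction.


w_new = 13 - 4/5 * -5 = 13 - -4 = 17.

17


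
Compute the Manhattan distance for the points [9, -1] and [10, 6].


d = sum of absolute differences: |9-10|=1 + |-1-6|=7 = 8.

8


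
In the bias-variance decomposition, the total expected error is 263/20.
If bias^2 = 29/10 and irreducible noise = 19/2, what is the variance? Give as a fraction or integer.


Total error = bias^2 + variance + irreducible noise. So variance = 263/20 - 29/10 - 19/2 = 3/4.

3/4


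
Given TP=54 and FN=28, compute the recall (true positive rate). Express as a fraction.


Recall = TP / (TP + FN) = 54 / 82 = 27/41.

27/41


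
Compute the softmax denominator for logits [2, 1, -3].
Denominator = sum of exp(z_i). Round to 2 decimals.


Denom = e^2=7.3891 + e^1=2.7183 + e^-3=0.0498. Sum = 10.1572, which rounds to 10.16.

10.16


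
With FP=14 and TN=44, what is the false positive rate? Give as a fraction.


FPR = FP / (FP + TN) = 14 / 58 = 7/29.

7/29


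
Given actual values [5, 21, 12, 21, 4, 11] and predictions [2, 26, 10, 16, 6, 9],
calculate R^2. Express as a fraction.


Mean(y) = 37/3. SS_res = 71. SS_tot = 826/3. R^2 = 1 - 71/(826/3) = 613/826.

613/826


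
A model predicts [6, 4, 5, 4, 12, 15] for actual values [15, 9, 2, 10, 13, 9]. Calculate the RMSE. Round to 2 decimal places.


MSE = 31.3333. RMSE = sqrt(31.3333) = 5.60.

5.60


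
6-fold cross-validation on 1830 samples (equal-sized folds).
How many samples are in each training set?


Each validation fold has 1830/6 = 305 samples. Training set = 1830 - 305 = 1525.

1525


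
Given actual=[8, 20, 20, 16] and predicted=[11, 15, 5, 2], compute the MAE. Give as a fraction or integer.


MAE = (1/4) * (|8-11|=3 + |20-15|=5 + |20-5|=15 + |16-2|=14). Sum = 37. MAE = 37/4.

37/4


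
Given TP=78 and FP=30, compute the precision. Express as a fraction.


Precision = TP / (TP + FP) = 78 / 108 = 13/18.

13/18


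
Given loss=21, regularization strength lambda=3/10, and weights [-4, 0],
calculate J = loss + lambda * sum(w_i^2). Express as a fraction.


L2 sq norm = sum(w^2) = 16. J = 21 + 3/10 * 16 = 129/5.

129/5


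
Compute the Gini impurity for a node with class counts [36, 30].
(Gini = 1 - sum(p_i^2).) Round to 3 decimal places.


Total = 66. Proportions: 36/66, 30/66. sum(p_i^2) = 0.5041. Gini = 1 - 0.5041 = 0.4959, which rounds to 0.496.

0.496


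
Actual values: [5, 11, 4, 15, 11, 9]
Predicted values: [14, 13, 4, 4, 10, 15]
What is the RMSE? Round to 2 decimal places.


MSE = 40.5000. RMSE = sqrt(40.5000) = 6.36.

6.36


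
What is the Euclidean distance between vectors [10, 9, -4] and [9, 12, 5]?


d = sqrt(sum of squared differences). (10-9)^2=1, (9-12)^2=9, (-4-5)^2=81. Sum = 91.

sqrt(91)


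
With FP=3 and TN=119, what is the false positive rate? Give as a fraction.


FPR = FP / (FP + TN) = 3 / 122 = 3/122.

3/122


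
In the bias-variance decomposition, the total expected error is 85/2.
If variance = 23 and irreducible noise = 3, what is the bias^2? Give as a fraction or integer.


Total error = bias^2 + variance + irreducible noise. So bias^2 = 85/2 - 23 - 3 = 33/2.

33/2


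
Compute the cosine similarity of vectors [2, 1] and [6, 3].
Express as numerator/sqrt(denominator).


dot = 15. |a|^2 = 5, |b|^2 = 45. cos = 15/sqrt(225).

15/sqrt(225)


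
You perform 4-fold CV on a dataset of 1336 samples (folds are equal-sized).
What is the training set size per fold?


Each validation fold has 1336/4 = 334 samples. Training set = 1336 - 334 = 1002.

1002


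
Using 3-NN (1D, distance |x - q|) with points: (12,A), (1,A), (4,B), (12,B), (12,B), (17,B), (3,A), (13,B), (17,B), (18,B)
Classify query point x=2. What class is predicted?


Distances: |12-2|=10, |1-2|=1, |4-2|=2, |12-2|=10, |12-2|=10, |17-2|=15, |3-2|=1, |13-2|=11, |17-2|=15, |18-2|=16. 3 nearest: (1,A), (3,A), (4,B). Counts: {'A': 2, 'B': 1}. Majority class: A.

A


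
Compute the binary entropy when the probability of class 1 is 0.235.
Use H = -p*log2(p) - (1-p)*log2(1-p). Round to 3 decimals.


H = -0.235*log2(0.235) - 0.765*log2(0.765) = 0.787.

0.787


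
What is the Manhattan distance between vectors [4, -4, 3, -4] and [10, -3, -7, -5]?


d = sum of absolute differences: |4-10|=6 + |-4--3|=1 + |3--7|=10 + |-4--5|=1 = 18.

18


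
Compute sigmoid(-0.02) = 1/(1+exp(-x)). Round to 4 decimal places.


sigma(-0.02) = 1/(1+e^(0.02)) = 1/(1+1.020201) = 1/2.020201 = 0.4950.

0.4950


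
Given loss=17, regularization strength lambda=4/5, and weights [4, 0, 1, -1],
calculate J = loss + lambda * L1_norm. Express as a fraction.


L1 norm = sum(|w|) = 6. J = 17 + 4/5 * 6 = 109/5.

109/5


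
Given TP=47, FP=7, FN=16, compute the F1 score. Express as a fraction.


Precision = 47/54 = 47/54. Recall = 47/63 = 47/63. F1 = 2*P*R/(P+R) = 94/117.

94/117


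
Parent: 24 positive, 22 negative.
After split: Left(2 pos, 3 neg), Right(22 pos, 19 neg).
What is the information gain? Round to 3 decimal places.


H(parent) = 0.9986. H(left) = 0.9710, H(right) = 0.9961. Weighted = (5/46)*0.9710 + (41/46)*0.9961 = 0.9934. IG = 0.9986 - 0.9934 = 0.0052, which rounds to 0.005.

0.005


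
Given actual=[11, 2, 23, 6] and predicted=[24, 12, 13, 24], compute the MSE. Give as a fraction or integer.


MSE = (1/4) * ((11-24)^2=169 + (2-12)^2=100 + (23-13)^2=100 + (6-24)^2=324). Sum = 693. MSE = 693/4.

693/4


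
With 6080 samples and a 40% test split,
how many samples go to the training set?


Test set = 6080 * 40% = 2432. Training set = 6080 - 2432 = 3648.

3648


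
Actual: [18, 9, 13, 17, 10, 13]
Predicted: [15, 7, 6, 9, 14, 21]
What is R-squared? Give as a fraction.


Mean(y) = 40/3. SS_res = 206. SS_tot = 196/3. R^2 = 1 - 206/(196/3) = -211/98.

-211/98


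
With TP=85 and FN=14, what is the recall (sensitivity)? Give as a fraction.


Recall = TP / (TP + FN) = 85 / 99 = 85/99.

85/99


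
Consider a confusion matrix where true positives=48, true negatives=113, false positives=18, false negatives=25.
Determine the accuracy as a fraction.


Accuracy = (TP + TN) / (TP + TN + FP + FN) = (48 + 113) / 204 = 161/204.

161/204


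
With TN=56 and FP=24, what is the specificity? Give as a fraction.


Specificity = TN / (TN + FP) = 56 / 80 = 7/10.

7/10


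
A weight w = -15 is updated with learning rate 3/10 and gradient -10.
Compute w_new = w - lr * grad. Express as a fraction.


w_new = -15 - 3/10 * -10 = -15 - -3 = -12.

-12


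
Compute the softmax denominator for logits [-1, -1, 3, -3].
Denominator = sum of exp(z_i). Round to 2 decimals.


Denom = e^-1=0.3679 + e^-1=0.3679 + e^3=20.0855 + e^-3=0.0498. Sum = 20.8711, which rounds to 20.87.

20.87


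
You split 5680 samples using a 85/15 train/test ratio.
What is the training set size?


Test set = 5680 * 15% = 852. Training set = 5680 - 852 = 4828.

4828


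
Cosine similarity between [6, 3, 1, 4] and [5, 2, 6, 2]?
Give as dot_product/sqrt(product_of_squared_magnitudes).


dot = 50. |a|^2 = 62, |b|^2 = 69. cos = 50/sqrt(4278).

50/sqrt(4278)


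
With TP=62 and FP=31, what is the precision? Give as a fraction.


Precision = TP / (TP + FP) = 62 / 93 = 2/3.

2/3


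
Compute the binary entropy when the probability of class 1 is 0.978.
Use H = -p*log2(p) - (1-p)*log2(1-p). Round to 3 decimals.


H = -0.978*log2(0.978) - 0.022*log2(0.022) = 0.153.

0.153


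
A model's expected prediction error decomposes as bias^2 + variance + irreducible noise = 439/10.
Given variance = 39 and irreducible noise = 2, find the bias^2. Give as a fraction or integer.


Total error = bias^2 + variance + irreducible noise. So bias^2 = 439/10 - 39 - 2 = 29/10.

29/10


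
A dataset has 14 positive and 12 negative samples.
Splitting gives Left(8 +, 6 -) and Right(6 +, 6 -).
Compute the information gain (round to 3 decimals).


H(parent) = 0.9957. H(left) = 0.9852, H(right) = 1.0000. Weighted = (14/26)*0.9852 + (12/26)*1.0000 = 0.9920. IG = 0.9957 - 0.9920 = 0.0037, which rounds to 0.004.

0.004


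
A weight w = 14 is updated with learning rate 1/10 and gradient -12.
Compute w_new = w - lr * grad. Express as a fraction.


w_new = 14 - 1/10 * -12 = 14 - -6/5 = 76/5.

76/5


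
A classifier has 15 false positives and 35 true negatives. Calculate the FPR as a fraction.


FPR = FP / (FP + TN) = 15 / 50 = 3/10.

3/10


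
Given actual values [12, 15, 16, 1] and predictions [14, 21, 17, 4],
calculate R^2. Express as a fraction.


Mean(y) = 11. SS_res = 50. SS_tot = 142. R^2 = 1 - 50/(142) = 46/71.

46/71


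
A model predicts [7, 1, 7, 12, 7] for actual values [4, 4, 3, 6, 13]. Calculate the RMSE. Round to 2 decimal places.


MSE = 21.2000. RMSE = sqrt(21.2000) = 4.60.

4.60


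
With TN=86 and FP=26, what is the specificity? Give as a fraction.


Specificity = TN / (TN + FP) = 86 / 112 = 43/56.

43/56


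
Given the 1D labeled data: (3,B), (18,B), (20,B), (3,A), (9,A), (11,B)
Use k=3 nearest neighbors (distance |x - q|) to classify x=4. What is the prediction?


Distances: |3-4|=1, |18-4|=14, |20-4|=16, |3-4|=1, |9-4|=5, |11-4|=7. 3 nearest: (3,A), (3,B), (9,A). Counts: {'A': 2, 'B': 1}. Majority class: A.

A


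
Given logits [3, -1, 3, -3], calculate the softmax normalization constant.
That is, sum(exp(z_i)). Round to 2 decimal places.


Denom = e^3=20.0855 + e^-1=0.3679 + e^3=20.0855 + e^-3=0.0498. Sum = 40.5887, which rounds to 40.59.

40.59


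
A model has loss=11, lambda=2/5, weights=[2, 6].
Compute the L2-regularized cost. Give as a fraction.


L2 sq norm = sum(w^2) = 40. J = 11 + 2/5 * 40 = 27.

27


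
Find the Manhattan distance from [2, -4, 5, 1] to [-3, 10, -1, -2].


d = sum of absolute differences: |2--3|=5 + |-4-10|=14 + |5--1|=6 + |1--2|=3 = 28.

28


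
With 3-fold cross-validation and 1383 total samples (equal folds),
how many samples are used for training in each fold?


Each validation fold has 1383/3 = 461 samples. Training set = 1383 - 461 = 922.

922


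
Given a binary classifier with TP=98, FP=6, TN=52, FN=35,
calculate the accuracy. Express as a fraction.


Accuracy = (TP + TN) / (TP + TN + FP + FN) = (98 + 52) / 191 = 150/191.

150/191


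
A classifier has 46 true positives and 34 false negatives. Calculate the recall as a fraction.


Recall = TP / (TP + FN) = 46 / 80 = 23/40.

23/40


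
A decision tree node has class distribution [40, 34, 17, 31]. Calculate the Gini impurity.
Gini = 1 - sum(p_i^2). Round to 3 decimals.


Total = 122. Proportions: 40/122, 34/122, 17/122, 31/122. sum(p_i^2) = 0.2691. Gini = 1 - 0.2691 = 0.7309, which rounds to 0.731.

0.731


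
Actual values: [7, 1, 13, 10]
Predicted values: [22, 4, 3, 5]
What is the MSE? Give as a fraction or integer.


MSE = (1/4) * ((7-22)^2=225 + (1-4)^2=9 + (13-3)^2=100 + (10-5)^2=25). Sum = 359. MSE = 359/4.

359/4


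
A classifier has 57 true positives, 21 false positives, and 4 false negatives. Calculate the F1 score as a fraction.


Precision = 57/78 = 19/26. Recall = 57/61 = 57/61. F1 = 2*P*R/(P+R) = 114/139.

114/139


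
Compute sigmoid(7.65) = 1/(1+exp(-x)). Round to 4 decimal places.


sigma(7.65) = 1/(1+e^(-7.65)) = 1/(1+0.000476) = 1/1.000476 = 0.9995.

0.9995


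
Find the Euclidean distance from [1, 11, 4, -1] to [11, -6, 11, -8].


d = sqrt(sum of squared differences). (1-11)^2=100, (11--6)^2=289, (4-11)^2=49, (-1--8)^2=49. Sum = 487.

sqrt(487)


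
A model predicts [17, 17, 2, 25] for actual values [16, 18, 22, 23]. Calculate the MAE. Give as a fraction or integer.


MAE = (1/4) * (|16-17|=1 + |18-17|=1 + |22-2|=20 + |23-25|=2). Sum = 24. MAE = 6.

6


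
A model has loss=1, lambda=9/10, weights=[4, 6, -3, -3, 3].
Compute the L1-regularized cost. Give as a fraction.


L1 norm = sum(|w|) = 19. J = 1 + 9/10 * 19 = 181/10.

181/10


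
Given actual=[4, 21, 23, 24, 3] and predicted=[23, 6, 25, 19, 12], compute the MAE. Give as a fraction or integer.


MAE = (1/5) * (|4-23|=19 + |21-6|=15 + |23-25|=2 + |24-19|=5 + |3-12|=9). Sum = 50. MAE = 10.

10


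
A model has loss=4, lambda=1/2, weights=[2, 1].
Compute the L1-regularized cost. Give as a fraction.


L1 norm = sum(|w|) = 3. J = 4 + 1/2 * 3 = 11/2.

11/2


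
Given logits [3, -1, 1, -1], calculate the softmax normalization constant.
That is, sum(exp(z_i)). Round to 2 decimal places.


Denom = e^3=20.0855 + e^-1=0.3679 + e^1=2.7183 + e^-1=0.3679. Sum = 23.5396, which rounds to 23.54.

23.54


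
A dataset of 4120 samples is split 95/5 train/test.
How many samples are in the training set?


Test set = 4120 * 5% = 206. Training set = 4120 - 206 = 3914.

3914


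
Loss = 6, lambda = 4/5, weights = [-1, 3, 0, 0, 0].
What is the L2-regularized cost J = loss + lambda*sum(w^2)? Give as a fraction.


L2 sq norm = sum(w^2) = 10. J = 6 + 4/5 * 10 = 14.

14


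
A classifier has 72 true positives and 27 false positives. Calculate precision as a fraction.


Precision = TP / (TP + FP) = 72 / 99 = 8/11.

8/11


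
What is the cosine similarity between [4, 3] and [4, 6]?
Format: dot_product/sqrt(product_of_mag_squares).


dot = 34. |a|^2 = 25, |b|^2 = 52. cos = 34/sqrt(1300).

34/sqrt(1300)


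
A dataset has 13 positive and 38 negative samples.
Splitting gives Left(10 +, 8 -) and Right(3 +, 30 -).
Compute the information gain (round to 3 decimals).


H(parent) = 0.8190. H(left) = 0.9911, H(right) = 0.4395. Weighted = (18/51)*0.9911 + (33/51)*0.4395 = 0.6342. IG = 0.8190 - 0.6342 = 0.1848, which rounds to 0.185.

0.185


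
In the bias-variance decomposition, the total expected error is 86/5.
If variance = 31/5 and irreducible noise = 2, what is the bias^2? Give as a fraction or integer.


Total error = bias^2 + variance + irreducible noise. So bias^2 = 86/5 - 31/5 - 2 = 9.

9


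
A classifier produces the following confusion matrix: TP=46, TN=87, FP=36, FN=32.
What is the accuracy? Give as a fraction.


Accuracy = (TP + TN) / (TP + TN + FP + FN) = (46 + 87) / 201 = 133/201.

133/201


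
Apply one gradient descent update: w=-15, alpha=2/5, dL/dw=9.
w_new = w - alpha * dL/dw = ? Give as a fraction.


w_new = -15 - 2/5 * 9 = -15 - 18/5 = -93/5.

-93/5


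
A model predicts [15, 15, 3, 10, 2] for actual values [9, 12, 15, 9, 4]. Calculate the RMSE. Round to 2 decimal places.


MSE = 38.8000. RMSE = sqrt(38.8000) = 6.23.

6.23


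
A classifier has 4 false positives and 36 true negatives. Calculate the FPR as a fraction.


FPR = FP / (FP + TN) = 4 / 40 = 1/10.

1/10


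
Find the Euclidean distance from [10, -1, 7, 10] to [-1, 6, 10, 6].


d = sqrt(sum of squared differences). (10--1)^2=121, (-1-6)^2=49, (7-10)^2=9, (10-6)^2=16. Sum = 195.

sqrt(195)


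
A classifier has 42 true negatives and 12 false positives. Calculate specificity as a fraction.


Specificity = TN / (TN + FP) = 42 / 54 = 7/9.

7/9


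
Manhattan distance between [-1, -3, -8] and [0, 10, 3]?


d = sum of absolute differences: |-1-0|=1 + |-3-10|=13 + |-8-3|=11 = 25.

25


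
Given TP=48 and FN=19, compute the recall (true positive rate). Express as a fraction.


Recall = TP / (TP + FN) = 48 / 67 = 48/67.

48/67


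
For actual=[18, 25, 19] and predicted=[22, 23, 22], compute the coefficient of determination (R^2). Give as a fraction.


Mean(y) = 62/3. SS_res = 29. SS_tot = 86/3. R^2 = 1 - 29/(86/3) = -1/86.

-1/86


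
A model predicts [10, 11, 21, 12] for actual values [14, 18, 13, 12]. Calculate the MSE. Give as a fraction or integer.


MSE = (1/4) * ((14-10)^2=16 + (18-11)^2=49 + (13-21)^2=64 + (12-12)^2=0). Sum = 129. MSE = 129/4.

129/4


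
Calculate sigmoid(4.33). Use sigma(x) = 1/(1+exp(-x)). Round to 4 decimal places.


sigma(4.33) = 1/(1+e^(-4.33)) = 1/(1+0.013168) = 1/1.013168 = 0.9870.

0.9870


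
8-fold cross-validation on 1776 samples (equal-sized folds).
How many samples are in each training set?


Each validation fold has 1776/8 = 222 samples. Training set = 1776 - 222 = 1554.

1554


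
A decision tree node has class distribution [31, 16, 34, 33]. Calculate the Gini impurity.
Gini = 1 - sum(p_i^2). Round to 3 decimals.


Total = 114. Proportions: 31/114, 16/114, 34/114, 33/114. sum(p_i^2) = 0.2664. Gini = 1 - 0.2664 = 0.7336, which rounds to 0.734.

0.734


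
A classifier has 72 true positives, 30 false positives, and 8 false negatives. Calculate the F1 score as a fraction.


Precision = 72/102 = 12/17. Recall = 72/80 = 9/10. F1 = 2*P*R/(P+R) = 72/91.

72/91


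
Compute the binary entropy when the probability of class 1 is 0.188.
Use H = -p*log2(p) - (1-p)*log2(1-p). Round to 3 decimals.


H = -0.188*log2(0.188) - 0.812*log2(0.812) = 0.697.

0.697


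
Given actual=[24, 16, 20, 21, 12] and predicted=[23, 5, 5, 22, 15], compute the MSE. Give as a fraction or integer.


MSE = (1/5) * ((24-23)^2=1 + (16-5)^2=121 + (20-5)^2=225 + (21-22)^2=1 + (12-15)^2=9). Sum = 357. MSE = 357/5.

357/5


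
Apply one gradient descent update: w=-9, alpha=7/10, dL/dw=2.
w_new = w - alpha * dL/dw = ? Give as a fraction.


w_new = -9 - 7/10 * 2 = -9 - 7/5 = -52/5.

-52/5


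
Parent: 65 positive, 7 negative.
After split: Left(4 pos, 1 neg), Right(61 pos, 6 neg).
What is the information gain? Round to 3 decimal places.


H(parent) = 0.4601. H(left) = 0.7219, H(right) = 0.4350. Weighted = (5/72)*0.7219 + (67/72)*0.4350 = 0.4549. IG = 0.4601 - 0.4549 = 0.0052, which rounds to 0.005.

0.005


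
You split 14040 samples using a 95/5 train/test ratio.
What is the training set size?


Test set = 14040 * 5% = 702. Training set = 14040 - 702 = 13338.

13338


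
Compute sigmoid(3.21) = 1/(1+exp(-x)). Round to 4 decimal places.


sigma(3.21) = 1/(1+e^(-3.21)) = 1/(1+0.040357) = 1/1.040357 = 0.9612.

0.9612


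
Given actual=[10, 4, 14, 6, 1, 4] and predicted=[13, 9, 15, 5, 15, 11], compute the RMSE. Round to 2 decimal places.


MSE = 46.8333. RMSE = sqrt(46.8333) = 6.84.

6.84


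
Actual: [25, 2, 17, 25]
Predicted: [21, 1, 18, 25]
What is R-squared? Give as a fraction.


Mean(y) = 69/4. SS_res = 18. SS_tot = 1411/4. R^2 = 1 - 18/(1411/4) = 1339/1411.

1339/1411


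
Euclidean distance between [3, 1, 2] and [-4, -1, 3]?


d = sqrt(sum of squared differences). (3--4)^2=49, (1--1)^2=4, (2-3)^2=1. Sum = 54.

sqrt(54)


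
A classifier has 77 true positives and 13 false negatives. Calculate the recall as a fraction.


Recall = TP / (TP + FN) = 77 / 90 = 77/90.

77/90


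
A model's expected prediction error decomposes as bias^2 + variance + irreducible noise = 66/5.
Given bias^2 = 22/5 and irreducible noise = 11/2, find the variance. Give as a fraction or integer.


Total error = bias^2 + variance + irreducible noise. So variance = 66/5 - 22/5 - 11/2 = 33/10.

33/10


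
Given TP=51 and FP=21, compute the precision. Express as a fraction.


Precision = TP / (TP + FP) = 51 / 72 = 17/24.

17/24


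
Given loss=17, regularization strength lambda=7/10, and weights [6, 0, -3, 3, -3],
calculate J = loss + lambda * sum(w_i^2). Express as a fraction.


L2 sq norm = sum(w^2) = 63. J = 17 + 7/10 * 63 = 611/10.

611/10


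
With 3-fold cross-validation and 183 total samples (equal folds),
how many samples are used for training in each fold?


Each validation fold has 183/3 = 61 samples. Training set = 183 - 61 = 122.

122


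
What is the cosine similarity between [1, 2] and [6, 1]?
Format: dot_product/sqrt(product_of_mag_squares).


dot = 8. |a|^2 = 5, |b|^2 = 37. cos = 8/sqrt(185).

8/sqrt(185)


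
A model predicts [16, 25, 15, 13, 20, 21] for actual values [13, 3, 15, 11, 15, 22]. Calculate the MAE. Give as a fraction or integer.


MAE = (1/6) * (|13-16|=3 + |3-25|=22 + |15-15|=0 + |11-13|=2 + |15-20|=5 + |22-21|=1). Sum = 33. MAE = 11/2.

11/2


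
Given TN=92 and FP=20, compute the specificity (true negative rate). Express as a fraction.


Specificity = TN / (TN + FP) = 92 / 112 = 23/28.

23/28


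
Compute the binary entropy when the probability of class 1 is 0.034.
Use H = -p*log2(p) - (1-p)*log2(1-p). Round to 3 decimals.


H = -0.034*log2(0.034) - 0.966*log2(0.966) = 0.214.

0.214


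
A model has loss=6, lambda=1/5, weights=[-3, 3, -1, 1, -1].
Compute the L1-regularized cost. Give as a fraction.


L1 norm = sum(|w|) = 9. J = 6 + 1/5 * 9 = 39/5.

39/5


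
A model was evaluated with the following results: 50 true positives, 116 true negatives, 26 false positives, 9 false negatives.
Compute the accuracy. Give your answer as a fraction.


Accuracy = (TP + TN) / (TP + TN + FP + FN) = (50 + 116) / 201 = 166/201.

166/201


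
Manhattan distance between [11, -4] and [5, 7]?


d = sum of absolute differences: |11-5|=6 + |-4-7|=11 = 17.

17


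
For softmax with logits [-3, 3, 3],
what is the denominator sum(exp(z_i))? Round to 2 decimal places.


Denom = e^-3=0.0498 + e^3=20.0855 + e^3=20.0855. Sum = 40.2208, which rounds to 40.22.

40.22


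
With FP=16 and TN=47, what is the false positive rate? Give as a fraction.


FPR = FP / (FP + TN) = 16 / 63 = 16/63.

16/63


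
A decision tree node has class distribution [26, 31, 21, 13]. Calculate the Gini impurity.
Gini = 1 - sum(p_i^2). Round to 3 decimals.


Total = 91. Proportions: 26/91, 31/91, 21/91, 13/91. sum(p_i^2) = 0.2713. Gini = 1 - 0.2713 = 0.7287, which rounds to 0.729.

0.729


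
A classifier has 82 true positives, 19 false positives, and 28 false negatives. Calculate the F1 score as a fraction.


Precision = 82/101 = 82/101. Recall = 82/110 = 41/55. F1 = 2*P*R/(P+R) = 164/211.

164/211


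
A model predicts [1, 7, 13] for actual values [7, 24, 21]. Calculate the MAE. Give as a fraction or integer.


MAE = (1/3) * (|7-1|=6 + |24-7|=17 + |21-13|=8). Sum = 31. MAE = 31/3.

31/3


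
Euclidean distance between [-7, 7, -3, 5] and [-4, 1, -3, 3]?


d = sqrt(sum of squared differences). (-7--4)^2=9, (7-1)^2=36, (-3--3)^2=0, (5-3)^2=4. Sum = 49.

7


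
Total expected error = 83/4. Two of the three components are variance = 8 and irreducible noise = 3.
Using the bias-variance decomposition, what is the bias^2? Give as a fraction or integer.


Total error = bias^2 + variance + irreducible noise. So bias^2 = 83/4 - 8 - 3 = 39/4.

39/4


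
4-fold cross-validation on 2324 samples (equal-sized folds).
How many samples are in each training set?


Each validation fold has 2324/4 = 581 samples. Training set = 2324 - 581 = 1743.

1743


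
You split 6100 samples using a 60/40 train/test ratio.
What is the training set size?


Test set = 6100 * 40% = 2440. Training set = 6100 - 2440 = 3660.

3660


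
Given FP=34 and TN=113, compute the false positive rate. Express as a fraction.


FPR = FP / (FP + TN) = 34 / 147 = 34/147.

34/147


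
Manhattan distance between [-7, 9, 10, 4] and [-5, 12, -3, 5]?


d = sum of absolute differences: |-7--5|=2 + |9-12|=3 + |10--3|=13 + |4-5|=1 = 19.

19


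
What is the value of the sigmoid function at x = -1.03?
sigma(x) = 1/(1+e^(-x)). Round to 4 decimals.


sigma(-1.03) = 1/(1+e^(1.03)) = 1/(1+2.801066) = 1/3.801066 = 0.2631.

0.2631


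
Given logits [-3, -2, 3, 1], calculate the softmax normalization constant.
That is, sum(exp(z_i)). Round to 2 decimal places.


Denom = e^-3=0.0498 + e^-2=0.1353 + e^3=20.0855 + e^1=2.7183. Sum = 22.9889, which rounds to 22.99.

22.99


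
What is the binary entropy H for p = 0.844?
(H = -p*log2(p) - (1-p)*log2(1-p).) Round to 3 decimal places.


H = -0.844*log2(0.844) - 0.156*log2(0.156) = 0.625.

0.625


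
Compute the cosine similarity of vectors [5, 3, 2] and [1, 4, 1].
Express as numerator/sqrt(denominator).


dot = 19. |a|^2 = 38, |b|^2 = 18. cos = 19/sqrt(684).

19/sqrt(684)


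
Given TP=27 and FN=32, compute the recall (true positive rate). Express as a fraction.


Recall = TP / (TP + FN) = 27 / 59 = 27/59.

27/59


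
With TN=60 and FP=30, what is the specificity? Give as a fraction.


Specificity = TN / (TN + FP) = 60 / 90 = 2/3.

2/3


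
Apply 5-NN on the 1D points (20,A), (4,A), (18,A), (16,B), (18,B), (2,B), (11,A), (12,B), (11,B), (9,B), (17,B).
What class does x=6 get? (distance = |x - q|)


Distances: |20-6|=14, |4-6|=2, |18-6|=12, |16-6|=10, |18-6|=12, |2-6|=4, |11-6|=5, |12-6|=6, |11-6|=5, |9-6|=3, |17-6|=11. 5 nearest: (4,A), (9,B), (2,B), (11,A), (11,B). Counts: {'A': 2, 'B': 3}. Majority class: B.

B


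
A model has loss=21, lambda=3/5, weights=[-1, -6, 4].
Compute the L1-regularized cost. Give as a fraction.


L1 norm = sum(|w|) = 11. J = 21 + 3/5 * 11 = 138/5.

138/5


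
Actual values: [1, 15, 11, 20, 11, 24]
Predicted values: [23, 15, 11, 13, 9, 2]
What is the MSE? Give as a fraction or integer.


MSE = (1/6) * ((1-23)^2=484 + (15-15)^2=0 + (11-11)^2=0 + (20-13)^2=49 + (11-9)^2=4 + (24-2)^2=484). Sum = 1021. MSE = 1021/6.

1021/6


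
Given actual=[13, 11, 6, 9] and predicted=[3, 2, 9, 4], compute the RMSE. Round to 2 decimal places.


MSE = 53.7500. RMSE = sqrt(53.7500) = 7.33.

7.33


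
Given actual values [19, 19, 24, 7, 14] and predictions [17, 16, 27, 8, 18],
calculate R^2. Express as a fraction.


Mean(y) = 83/5. SS_res = 39. SS_tot = 826/5. R^2 = 1 - 39/(826/5) = 631/826.

631/826


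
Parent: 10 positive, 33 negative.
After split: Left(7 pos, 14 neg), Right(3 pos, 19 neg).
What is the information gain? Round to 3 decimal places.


H(parent) = 0.7824. H(left) = 0.9183, H(right) = 0.5746. Weighted = (21/43)*0.9183 + (22/43)*0.5746 = 0.7425. IG = 0.7824 - 0.7425 = 0.0399, which rounds to 0.040.

0.040


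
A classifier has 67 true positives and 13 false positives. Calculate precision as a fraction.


Precision = TP / (TP + FP) = 67 / 80 = 67/80.

67/80


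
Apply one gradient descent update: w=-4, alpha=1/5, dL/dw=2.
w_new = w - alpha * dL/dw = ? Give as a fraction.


w_new = -4 - 1/5 * 2 = -4 - 2/5 = -22/5.

-22/5


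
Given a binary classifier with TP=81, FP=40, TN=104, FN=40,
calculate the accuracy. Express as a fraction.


Accuracy = (TP + TN) / (TP + TN + FP + FN) = (81 + 104) / 265 = 37/53.

37/53


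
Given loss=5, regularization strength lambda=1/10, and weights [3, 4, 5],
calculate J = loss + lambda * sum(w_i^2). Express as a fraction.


L2 sq norm = sum(w^2) = 50. J = 5 + 1/10 * 50 = 10.

10


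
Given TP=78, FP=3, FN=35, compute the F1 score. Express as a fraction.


Precision = 78/81 = 26/27. Recall = 78/113 = 78/113. F1 = 2*P*R/(P+R) = 78/97.

78/97


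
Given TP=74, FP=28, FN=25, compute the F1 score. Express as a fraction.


Precision = 74/102 = 37/51. Recall = 74/99 = 74/99. F1 = 2*P*R/(P+R) = 148/201.

148/201


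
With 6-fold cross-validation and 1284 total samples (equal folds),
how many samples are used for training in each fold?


Each validation fold has 1284/6 = 214 samples. Training set = 1284 - 214 = 1070.

1070


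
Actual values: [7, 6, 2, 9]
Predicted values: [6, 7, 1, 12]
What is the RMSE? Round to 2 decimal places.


MSE = 3.0000. RMSE = sqrt(3.0000) = 1.73.

1.73


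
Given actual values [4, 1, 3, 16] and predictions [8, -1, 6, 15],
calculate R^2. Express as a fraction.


Mean(y) = 6. SS_res = 30. SS_tot = 138. R^2 = 1 - 30/(138) = 18/23.

18/23


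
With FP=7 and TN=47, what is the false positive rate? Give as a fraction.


FPR = FP / (FP + TN) = 7 / 54 = 7/54.

7/54


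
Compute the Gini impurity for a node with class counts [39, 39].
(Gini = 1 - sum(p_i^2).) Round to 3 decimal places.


Total = 78. Proportions: 39/78, 39/78. sum(p_i^2) = 0.5000. Gini = 1 - 0.5000 = 0.5000, which rounds to 0.500.

0.500


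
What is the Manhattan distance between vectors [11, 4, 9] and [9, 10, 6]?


d = sum of absolute differences: |11-9|=2 + |4-10|=6 + |9-6|=3 = 11.

11


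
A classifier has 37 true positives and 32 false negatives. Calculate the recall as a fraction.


Recall = TP / (TP + FN) = 37 / 69 = 37/69.

37/69


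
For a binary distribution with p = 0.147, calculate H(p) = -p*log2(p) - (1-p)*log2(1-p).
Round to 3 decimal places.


H = -0.147*log2(0.147) - 0.853*log2(0.853) = 0.602.

0.602


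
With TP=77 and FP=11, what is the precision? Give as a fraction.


Precision = TP / (TP + FP) = 77 / 88 = 7/8.

7/8


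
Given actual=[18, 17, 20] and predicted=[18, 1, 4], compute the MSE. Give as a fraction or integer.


MSE = (1/3) * ((18-18)^2=0 + (17-1)^2=256 + (20-4)^2=256). Sum = 512. MSE = 512/3.

512/3


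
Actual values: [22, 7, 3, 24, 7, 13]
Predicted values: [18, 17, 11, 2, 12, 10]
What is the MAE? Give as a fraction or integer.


MAE = (1/6) * (|22-18|=4 + |7-17|=10 + |3-11|=8 + |24-2|=22 + |7-12|=5 + |13-10|=3). Sum = 52. MAE = 26/3.

26/3


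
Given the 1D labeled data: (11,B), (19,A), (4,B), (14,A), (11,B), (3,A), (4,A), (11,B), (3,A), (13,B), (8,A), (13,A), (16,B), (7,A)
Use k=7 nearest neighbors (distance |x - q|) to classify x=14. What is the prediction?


Distances: |11-14|=3, |19-14|=5, |4-14|=10, |14-14|=0, |11-14|=3, |3-14|=11, |4-14|=10, |11-14|=3, |3-14|=11, |13-14|=1, |8-14|=6, |13-14|=1, |16-14|=2, |7-14|=7. 7 nearest: (14,A), (13,A), (13,B), (16,B), (11,B), (11,B), (11,B). Counts: {'A': 2, 'B': 5}. Majority class: B.

B


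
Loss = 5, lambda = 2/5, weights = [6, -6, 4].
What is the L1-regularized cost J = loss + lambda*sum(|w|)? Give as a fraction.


L1 norm = sum(|w|) = 16. J = 5 + 2/5 * 16 = 57/5.

57/5


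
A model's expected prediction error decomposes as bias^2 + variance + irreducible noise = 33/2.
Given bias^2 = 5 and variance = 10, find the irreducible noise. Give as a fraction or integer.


Total error = bias^2 + variance + irreducible noise. So irreducible noise = 33/2 - 5 - 10 = 3/2.

3/2


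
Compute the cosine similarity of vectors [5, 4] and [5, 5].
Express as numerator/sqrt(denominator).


dot = 45. |a|^2 = 41, |b|^2 = 50. cos = 45/sqrt(2050).

45/sqrt(2050)


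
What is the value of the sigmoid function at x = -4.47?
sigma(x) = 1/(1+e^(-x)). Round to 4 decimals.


sigma(-4.47) = 1/(1+e^(4.47)) = 1/(1+87.356723) = 1/88.356723 = 0.0113.

0.0113


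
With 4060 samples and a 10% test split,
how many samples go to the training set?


Test set = 4060 * 10% = 406. Training set = 4060 - 406 = 3654.

3654


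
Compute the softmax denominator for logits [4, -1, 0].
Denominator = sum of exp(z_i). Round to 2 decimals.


Denom = e^4=54.5982 + e^-1=0.3679 + e^0=1.0000. Sum = 55.9661, which rounds to 55.97.

55.97


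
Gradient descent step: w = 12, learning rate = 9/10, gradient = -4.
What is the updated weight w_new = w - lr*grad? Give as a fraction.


w_new = 12 - 9/10 * -4 = 12 - -18/5 = 78/5.

78/5


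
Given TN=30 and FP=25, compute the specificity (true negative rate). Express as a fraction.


Specificity = TN / (TN + FP) = 30 / 55 = 6/11.

6/11


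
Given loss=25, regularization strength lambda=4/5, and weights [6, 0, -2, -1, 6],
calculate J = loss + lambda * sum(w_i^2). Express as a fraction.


L2 sq norm = sum(w^2) = 77. J = 25 + 4/5 * 77 = 433/5.

433/5


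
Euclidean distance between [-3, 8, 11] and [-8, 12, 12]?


d = sqrt(sum of squared differences). (-3--8)^2=25, (8-12)^2=16, (11-12)^2=1. Sum = 42.

sqrt(42)


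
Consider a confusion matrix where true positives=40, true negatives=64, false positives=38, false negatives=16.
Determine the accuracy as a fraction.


Accuracy = (TP + TN) / (TP + TN + FP + FN) = (40 + 64) / 158 = 52/79.

52/79


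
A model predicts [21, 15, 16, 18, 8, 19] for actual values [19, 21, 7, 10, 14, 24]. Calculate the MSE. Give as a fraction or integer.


MSE = (1/6) * ((19-21)^2=4 + (21-15)^2=36 + (7-16)^2=81 + (10-18)^2=64 + (14-8)^2=36 + (24-19)^2=25). Sum = 246. MSE = 41.

41


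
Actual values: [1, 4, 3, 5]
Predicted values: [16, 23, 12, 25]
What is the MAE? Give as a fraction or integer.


MAE = (1/4) * (|1-16|=15 + |4-23|=19 + |3-12|=9 + |5-25|=20). Sum = 63. MAE = 63/4.

63/4


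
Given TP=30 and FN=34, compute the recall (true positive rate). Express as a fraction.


Recall = TP / (TP + FN) = 30 / 64 = 15/32.

15/32


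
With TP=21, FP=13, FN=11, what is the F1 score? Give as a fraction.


Precision = 21/34 = 21/34. Recall = 21/32 = 21/32. F1 = 2*P*R/(P+R) = 7/11.

7/11


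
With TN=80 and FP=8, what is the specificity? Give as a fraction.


Specificity = TN / (TN + FP) = 80 / 88 = 10/11.

10/11


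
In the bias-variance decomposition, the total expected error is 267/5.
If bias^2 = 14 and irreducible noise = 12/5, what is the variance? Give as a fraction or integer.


Total error = bias^2 + variance + irreducible noise. So variance = 267/5 - 14 - 12/5 = 37.

37


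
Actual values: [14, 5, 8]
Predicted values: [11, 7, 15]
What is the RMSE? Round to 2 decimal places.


MSE = 20.6667. RMSE = sqrt(20.6667) = 4.55.

4.55


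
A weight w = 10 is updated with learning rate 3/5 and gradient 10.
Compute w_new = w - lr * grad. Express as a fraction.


w_new = 10 - 3/5 * 10 = 10 - 6 = 4.

4


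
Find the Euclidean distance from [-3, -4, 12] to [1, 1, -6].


d = sqrt(sum of squared differences). (-3-1)^2=16, (-4-1)^2=25, (12--6)^2=324. Sum = 365.

sqrt(365)


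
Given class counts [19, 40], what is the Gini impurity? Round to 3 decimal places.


Total = 59. Proportions: 19/59, 40/59. sum(p_i^2) = 0.5633. Gini = 1 - 0.5633 = 0.4367, which rounds to 0.437.

0.437


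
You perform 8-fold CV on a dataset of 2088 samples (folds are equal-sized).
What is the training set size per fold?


Each validation fold has 2088/8 = 261 samples. Training set = 2088 - 261 = 1827.

1827


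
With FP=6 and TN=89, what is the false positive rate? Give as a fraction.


FPR = FP / (FP + TN) = 6 / 95 = 6/95.

6/95


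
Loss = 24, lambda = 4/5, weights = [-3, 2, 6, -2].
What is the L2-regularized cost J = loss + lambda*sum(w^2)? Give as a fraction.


L2 sq norm = sum(w^2) = 53. J = 24 + 4/5 * 53 = 332/5.

332/5


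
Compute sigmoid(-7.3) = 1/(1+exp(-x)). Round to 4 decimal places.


sigma(-7.3) = 1/(1+e^(7.3)) = 1/(1+1480.299928) = 1/1481.299928 = 0.0007.

0.0007


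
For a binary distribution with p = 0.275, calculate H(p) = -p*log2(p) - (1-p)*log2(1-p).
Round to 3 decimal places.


H = -0.275*log2(0.275) - 0.725*log2(0.725) = 0.849.

0.849


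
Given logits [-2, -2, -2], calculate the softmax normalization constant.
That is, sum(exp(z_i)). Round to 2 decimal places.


Denom = e^-2=0.1353 + e^-2=0.1353 + e^-2=0.1353. Sum = 0.4059, which rounds to 0.41.

0.41


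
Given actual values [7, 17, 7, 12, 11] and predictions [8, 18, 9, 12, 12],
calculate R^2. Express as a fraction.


Mean(y) = 54/5. SS_res = 7. SS_tot = 344/5. R^2 = 1 - 7/(344/5) = 309/344.

309/344
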